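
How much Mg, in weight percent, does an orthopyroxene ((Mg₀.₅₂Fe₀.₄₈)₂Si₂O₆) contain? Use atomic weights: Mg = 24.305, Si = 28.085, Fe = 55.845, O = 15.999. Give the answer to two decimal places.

10.94 weight percent

Formula mass = 1.04×24.305 + 0.96×55.845 + 2×28.085 + 6×15.999 = 231.052 g/mol, of which 25.277 g is Mg.
So Mg makes up 25.277/231.052 = 0.1094 of the mass, i.e. 10.94%.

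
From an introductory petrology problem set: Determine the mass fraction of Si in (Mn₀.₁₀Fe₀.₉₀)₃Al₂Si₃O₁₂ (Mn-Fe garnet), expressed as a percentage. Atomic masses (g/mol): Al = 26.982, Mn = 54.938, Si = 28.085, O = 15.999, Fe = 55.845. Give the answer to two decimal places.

Molar mass of (Mn₀.₁₀Fe₀.₉₀)₃Al₂Si₃O₁₂: 0.30×54.938 + 2.70×55.845 + 2×26.982 + 3×28.085 + 12×15.999 = 497.470 g/mol.
Mass of Si per formula unit: 3 × 28.085 = 84.255 g.
Weight fraction Si = 84.255 / 497.470 = 0.1694.

16.94 mass %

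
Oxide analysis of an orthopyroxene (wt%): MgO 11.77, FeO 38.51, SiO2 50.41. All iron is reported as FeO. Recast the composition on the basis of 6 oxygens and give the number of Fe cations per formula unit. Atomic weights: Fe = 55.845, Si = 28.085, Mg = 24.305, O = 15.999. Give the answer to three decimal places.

1.283 Fe apfu

MgO: 11.77/40.304 = 0.29203 mol → 0.29203 mol Mg, 0.29203 mol O.
FeO: 38.51/71.844 = 0.53602 mol → 0.53602 mol Fe, 0.53602 mol O.
SiO2: 50.41/60.083 = 0.83901 mol → 0.83901 mol Si, 1.67802 mol O.
Total oxygen = 2.50607 mol. Normalization factor = 6/2.50607 = 2.39419.
Fe per 6 O = 0.53602 × 2.39419 = 1.283.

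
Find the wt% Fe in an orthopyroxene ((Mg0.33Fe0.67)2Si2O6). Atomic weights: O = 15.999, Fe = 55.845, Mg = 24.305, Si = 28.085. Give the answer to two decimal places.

30.79 wt%

Molar mass of (Mg0.33Fe0.67)2Si2O6: 0.66·24.305 + 1.34·55.845 + 2·28.085 + 6·15.999 = 243.038 g/mol.
Mass of Fe per formula unit: 1.34 × 55.845 = 74.832 g.
Weight fraction Fe = 74.832 / 243.038 = 0.3079.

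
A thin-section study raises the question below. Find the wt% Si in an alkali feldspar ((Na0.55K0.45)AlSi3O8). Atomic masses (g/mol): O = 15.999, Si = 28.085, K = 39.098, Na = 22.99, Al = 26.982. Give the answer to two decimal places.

Molar mass of (Na0.55K0.45)AlSi3O8: 0.55*22.99 + 0.45*39.098 + 1*26.982 + 3*28.085 + 8*15.999 = 269.468 g/mol.
Mass of Si per formula unit: 3 × 28.085 = 84.255 g.
Weight fraction Si = 84.255 / 269.468 = 0.3127.

31.27 weight percent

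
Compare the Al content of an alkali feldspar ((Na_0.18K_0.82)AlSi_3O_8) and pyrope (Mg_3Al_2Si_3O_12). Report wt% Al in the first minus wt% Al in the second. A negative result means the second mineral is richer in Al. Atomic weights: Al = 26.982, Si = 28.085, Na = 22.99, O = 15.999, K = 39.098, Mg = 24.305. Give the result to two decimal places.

First mineral: 26.982 g Al in 275.428 g formula = 9.80 wt% Al.
Second mineral: 53.964 g Al in 403.122 g formula = 13.39 wt% Al.
9.80% − 13.39% gives a difference of -3.59 percentage points.

-3.59 percentage points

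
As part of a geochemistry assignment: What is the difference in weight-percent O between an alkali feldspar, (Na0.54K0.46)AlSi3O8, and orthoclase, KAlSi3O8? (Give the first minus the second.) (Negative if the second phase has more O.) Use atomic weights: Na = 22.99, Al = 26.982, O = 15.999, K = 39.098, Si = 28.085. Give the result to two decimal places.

1.48 percentage points

First mineral: 127.992 g O in 269.629 g formula = 47.47 wt% O.
Second mineral: 127.992 g O in 278.327 g formula = 45.99 wt% O.
47.47% − 45.99% gives a difference of 1.48 percentage points.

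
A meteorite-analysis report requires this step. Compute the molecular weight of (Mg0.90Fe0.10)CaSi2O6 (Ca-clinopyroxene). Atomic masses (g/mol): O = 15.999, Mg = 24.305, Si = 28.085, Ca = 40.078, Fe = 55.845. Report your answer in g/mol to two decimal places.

219.70 g/mol

Mg: 0.90 × 24.305 = 21.8745
Fe: 0.10 × 55.845 = 5.5845
Ca: 1 × 40.078 = 40.0780
Si: 2 × 28.085 = 56.1700
O: 6 × 15.999 = 95.9940
Summing the contributions gives the formula mass.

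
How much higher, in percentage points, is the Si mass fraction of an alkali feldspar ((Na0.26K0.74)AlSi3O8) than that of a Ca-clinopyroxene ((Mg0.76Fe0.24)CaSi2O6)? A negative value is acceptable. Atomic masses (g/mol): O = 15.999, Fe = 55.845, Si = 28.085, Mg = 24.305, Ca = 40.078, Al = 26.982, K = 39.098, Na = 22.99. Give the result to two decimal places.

First mineral: 84.255 g Si in 274.139 g formula = 30.73 wt% Si.
Second mineral: 56.170 g Si in 224.117 g formula = 25.06 wt% Si.
30.73% − 25.06% gives a difference of 5.67 percentage points.

5.67 percentage points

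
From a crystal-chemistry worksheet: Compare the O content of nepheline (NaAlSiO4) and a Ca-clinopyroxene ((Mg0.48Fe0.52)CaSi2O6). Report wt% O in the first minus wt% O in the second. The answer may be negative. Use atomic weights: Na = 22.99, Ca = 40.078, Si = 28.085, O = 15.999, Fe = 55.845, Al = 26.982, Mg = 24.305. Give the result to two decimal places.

3.84 percentage points

First mineral: 63.996 g O in 142.053 g formula = 45.05 wt% O.
Second mineral: 95.994 g O in 232.948 g formula = 41.21 wt% O.
45.05% − 41.21% gives a difference of 3.84 percentage points.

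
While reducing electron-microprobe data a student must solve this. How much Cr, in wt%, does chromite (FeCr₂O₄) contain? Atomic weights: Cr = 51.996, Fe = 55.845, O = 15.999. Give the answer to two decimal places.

M(FeCr₂O₄) = 223.833 g/mol.
Cr contributes 2 × 51.996 = 103.992 g per mole.
103.992/223.833 = 0.4646 → 46.46%.

46.46 wt%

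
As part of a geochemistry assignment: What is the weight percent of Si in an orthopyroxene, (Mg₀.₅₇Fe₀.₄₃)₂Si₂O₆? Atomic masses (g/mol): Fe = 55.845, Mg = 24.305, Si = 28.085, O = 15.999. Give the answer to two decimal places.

Molar mass of (Mg₀.₅₇Fe₀.₄₃)₂Si₂O₆: 1.14*24.305 + 0.86*55.845 + 2*28.085 + 6*15.999 = 227.898 g/mol.
Mass of Si per formula unit: 2 × 28.085 = 56.170 g.
Weight fraction Si = 56.170 / 227.898 = 0.2465.

24.65 mass %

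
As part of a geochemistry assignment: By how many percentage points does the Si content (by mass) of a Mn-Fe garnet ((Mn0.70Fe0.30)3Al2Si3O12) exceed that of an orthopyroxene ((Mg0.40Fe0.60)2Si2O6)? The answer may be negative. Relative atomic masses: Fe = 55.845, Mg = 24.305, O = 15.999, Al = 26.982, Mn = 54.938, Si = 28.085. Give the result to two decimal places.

-6.55 percentage points

First mineral: 84.255 g Si in 495.837 g formula = 16.99 wt% Si.
Second mineral: 56.170 g Si in 238.622 g formula = 23.54 wt% Si.
16.99% − 23.54% gives a difference of -6.55 percentage points.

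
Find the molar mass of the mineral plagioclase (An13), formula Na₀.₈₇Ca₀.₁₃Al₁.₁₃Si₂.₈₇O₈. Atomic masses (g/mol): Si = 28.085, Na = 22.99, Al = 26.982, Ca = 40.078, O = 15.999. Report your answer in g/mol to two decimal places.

The formula mass is the sum 0.87(22.99) + 0.13(40.078) + 1.13(26.982) + 2.87(28.085) + 8(15.999).

264.30 g/mol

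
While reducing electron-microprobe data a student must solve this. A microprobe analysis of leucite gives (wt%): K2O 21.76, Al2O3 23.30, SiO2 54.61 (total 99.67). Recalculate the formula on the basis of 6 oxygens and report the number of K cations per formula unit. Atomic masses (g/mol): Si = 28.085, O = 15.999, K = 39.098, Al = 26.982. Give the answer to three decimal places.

1.014 K apfu

K2O (M=94.195): mol = 0.23101; K = 0.46202, O = 0.23101.
Al2O3 (M=101.961): mol = 0.22852; Al = 0.45704, O = 0.68556.
SiO2 (M=60.083): mol = 0.90891; Si = 0.90891, O = 1.81782.
ΣO = 2.73439; factor = 6/ΣO = 2.19427.
K apfu = 0.46202 × 2.19427 = 1.014.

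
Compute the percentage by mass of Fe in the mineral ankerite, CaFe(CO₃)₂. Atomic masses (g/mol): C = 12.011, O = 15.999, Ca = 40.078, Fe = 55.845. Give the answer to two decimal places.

25.86 weight percent

M(CaFe(CO₃)₂) = 215.939 g/mol.
Fe contributes 1 × 55.845 = 55.845 g per mole.
55.845/215.939 = 0.2586 → 25.86%.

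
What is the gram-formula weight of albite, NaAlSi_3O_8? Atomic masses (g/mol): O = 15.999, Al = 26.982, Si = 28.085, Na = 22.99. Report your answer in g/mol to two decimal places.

M = 1(22.99) + 1(26.982) + 3(28.085) + 8(15.999)

262.22 g/mol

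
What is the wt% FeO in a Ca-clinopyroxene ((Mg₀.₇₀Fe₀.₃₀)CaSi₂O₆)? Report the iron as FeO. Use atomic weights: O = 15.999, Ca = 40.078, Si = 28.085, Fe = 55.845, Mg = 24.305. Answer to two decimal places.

9.54 wt%

Formula mass = 226.009 g/mol.
0.30 Fe → 0.3000 mol FeO per formula unit; M(FeO) = 71.844, so FeO mass = 21.553 g.
21.553/226.009 × 100 = 9.54 wt%.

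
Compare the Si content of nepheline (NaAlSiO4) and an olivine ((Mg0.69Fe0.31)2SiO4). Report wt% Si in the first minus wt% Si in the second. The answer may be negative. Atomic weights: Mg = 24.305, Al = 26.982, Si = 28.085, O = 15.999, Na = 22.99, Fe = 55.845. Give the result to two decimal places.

2.24 percentage points

First mineral: 28.085 g Si in 142.053 g formula = 19.77 wt% Si.
Second mineral: 28.085 g Si in 160.246 g formula = 17.53 wt% Si.
19.77% − 17.53% gives a difference of 2.24 percentage points.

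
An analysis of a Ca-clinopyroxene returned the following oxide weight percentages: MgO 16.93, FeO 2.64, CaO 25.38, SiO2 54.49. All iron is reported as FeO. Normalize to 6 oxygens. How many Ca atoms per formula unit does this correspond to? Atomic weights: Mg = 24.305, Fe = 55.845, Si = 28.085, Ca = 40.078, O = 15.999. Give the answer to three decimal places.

0.997 Ca apfu

16.93 wt% MgO ÷ 40.304 g/mol = 0.42006 mol, giving 0.42006 Mg and 0.42006 O.
2.64 wt% FeO ÷ 71.844 g/mol = 0.03675 mol, giving 0.03675 Fe and 0.03675 O.
25.38 wt% CaO ÷ 56.077 g/mol = 0.45259 mol, giving 0.45259 Ca and 0.45259 O.
54.49 wt% SiO2 ÷ 60.083 g/mol = 0.90691 mol, giving 0.90691 Si and 1.81382 O.
Oxygen sums to 2.72322; scaling by 6/2.72322 = 2.20327 puts the formula on 6 O.
Ca: 0.45259 × 2.20327 = 0.997 atoms per formula unit.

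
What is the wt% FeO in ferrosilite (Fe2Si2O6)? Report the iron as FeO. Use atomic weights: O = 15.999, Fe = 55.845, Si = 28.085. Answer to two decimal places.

54.46 wt%

Molar mass of Fe2Si2O6 = 2×55.845 + 2×28.085 + 6×15.999 = 263.854 g/mol.
Each formula unit contains 2 Fe, equivalent to 2/1 = 2.0000 mol FeO.
M(FeO) = 1×55.845 + 1×15.999 = 71.844 g/mol.
Mass of FeO per formula unit = 2.0000 × 71.844 = 143.688 g.
FeO wt% = 143.688 / 263.854 × 100 = 54.46%.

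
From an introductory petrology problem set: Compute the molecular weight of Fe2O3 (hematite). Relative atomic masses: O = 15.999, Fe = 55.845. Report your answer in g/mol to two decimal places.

159.69 g/mol

M = 2*55.845 + 3*15.999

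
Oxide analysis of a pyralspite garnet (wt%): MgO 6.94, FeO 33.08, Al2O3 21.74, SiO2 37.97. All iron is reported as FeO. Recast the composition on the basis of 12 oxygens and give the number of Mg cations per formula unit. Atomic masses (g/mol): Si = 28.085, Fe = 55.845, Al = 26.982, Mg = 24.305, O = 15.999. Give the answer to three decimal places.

0.815 Mg apfu

MgO (M=40.304): mol = 0.17219; Mg = 0.17219, O = 0.17219.
FeO (M=71.844): mol = 0.46044; Fe = 0.46044, O = 0.46044.
Al2O3 (M=101.961): mol = 0.21322; Al = 0.42644, O = 0.63966.
SiO2 (M=60.083): mol = 0.63196; Si = 0.63196, O = 1.26392.
ΣO = 2.53621; factor = 12/ΣO = 4.73147.
Mg apfu = 0.17219 × 4.73147 = 0.815.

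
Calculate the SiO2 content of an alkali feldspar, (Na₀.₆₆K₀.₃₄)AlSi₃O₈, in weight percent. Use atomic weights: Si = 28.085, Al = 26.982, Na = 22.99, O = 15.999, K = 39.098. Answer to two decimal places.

Formula mass = 267.696 g/mol.
3 Si → 3.0000 mol SiO2 per formula unit; M(SiO2) = 60.083, so SiO2 mass = 180.249 g.
180.249/267.696 × 100 = 67.33 wt%.

67.33 wt%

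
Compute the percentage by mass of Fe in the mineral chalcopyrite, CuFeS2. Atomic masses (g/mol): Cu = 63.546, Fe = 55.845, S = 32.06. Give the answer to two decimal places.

30.43 weight percent

Formula mass = 1×63.546 + 1×55.845 + 2×32.06 = 183.511 g/mol, of which 55.845 g is Fe.
So Fe makes up 55.845/183.511 = 0.3043 of the mass, i.e. 30.43%.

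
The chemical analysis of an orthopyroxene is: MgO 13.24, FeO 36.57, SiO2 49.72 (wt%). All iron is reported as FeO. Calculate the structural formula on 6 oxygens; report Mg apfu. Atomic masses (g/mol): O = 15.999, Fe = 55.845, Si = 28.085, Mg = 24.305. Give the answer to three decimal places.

0.791 Mg apfu

13.24 wt% MgO ÷ 40.304 g/mol = 0.32850 mol, giving 0.32850 Mg and 0.32850 O.
36.57 wt% FeO ÷ 71.844 g/mol = 0.50902 mol, giving 0.50902 Fe and 0.50902 O.
49.72 wt% SiO2 ÷ 60.083 g/mol = 0.82752 mol, giving 0.82752 Si and 1.65504 O.
Oxygen sums to 2.49256; scaling by 6/2.49256 = 2.40716 puts the formula on 6 O.
Mg: 0.32850 × 2.40716 = 0.791 atoms per formula unit.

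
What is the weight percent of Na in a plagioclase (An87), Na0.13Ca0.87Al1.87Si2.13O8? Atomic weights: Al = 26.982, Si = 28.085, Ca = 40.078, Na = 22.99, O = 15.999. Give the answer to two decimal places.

1.08 weight percent

Molar mass of Na0.13Ca0.87Al1.87Si2.13O8: 0.13×22.99 + 0.87×40.078 + 1.87×26.982 + 2.13×28.085 + 8×15.999 = 276.126 g/mol.
Mass of Na per formula unit: 0.13 × 22.99 = 2.989 g.
Weight fraction Na = 2.989 / 276.126 = 0.0108.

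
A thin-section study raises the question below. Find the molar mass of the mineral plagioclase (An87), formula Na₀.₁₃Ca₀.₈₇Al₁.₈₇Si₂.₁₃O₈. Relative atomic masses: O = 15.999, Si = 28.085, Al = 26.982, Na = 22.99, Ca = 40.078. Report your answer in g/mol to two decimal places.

276.13 g/mol

M = 0.13(22.99) + 0.87(40.078) + 1.87(26.982) + 2.13(28.085) + 8(15.999)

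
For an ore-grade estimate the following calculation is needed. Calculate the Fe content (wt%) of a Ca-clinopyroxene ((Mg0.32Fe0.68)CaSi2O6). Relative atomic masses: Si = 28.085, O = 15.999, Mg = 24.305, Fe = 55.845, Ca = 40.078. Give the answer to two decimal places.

Formula mass = 0.32·24.305 + 0.68·55.845 + 1·40.078 + 2·28.085 + 6·15.999 = 237.994 g/mol, of which 37.975 g is Fe.
So Fe makes up 37.975/237.994 = 0.1596 of the mass, i.e. 15.96%.

15.96 wt%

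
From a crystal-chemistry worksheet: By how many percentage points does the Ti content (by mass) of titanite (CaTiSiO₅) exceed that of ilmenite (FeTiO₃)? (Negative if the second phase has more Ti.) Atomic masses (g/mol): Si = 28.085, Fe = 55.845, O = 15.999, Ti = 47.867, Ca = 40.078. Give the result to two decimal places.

-7.13 percentage points

Ti in CaTiSiO₅: molar mass 196.025 g/mol; 1×47.867 = 47.867 g → 24.42 wt%.
Ti in FeTiO₃: molar mass 151.709 g/mol; 1×47.867 = 47.867 g → 31.55 wt%.
Difference = 24.42 − 31.55 = -7.13 percentage points.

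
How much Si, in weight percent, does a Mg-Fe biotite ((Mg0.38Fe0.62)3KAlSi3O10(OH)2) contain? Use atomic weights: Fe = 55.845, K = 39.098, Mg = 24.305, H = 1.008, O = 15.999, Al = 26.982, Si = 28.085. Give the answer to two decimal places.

M((Mg0.38Fe0.62)3KAlSi3O10(OH)2) = 475.918 g/mol.
Si contributes 3 × 28.085 = 84.255 g per mole.
84.255/475.918 = 0.1770 → 17.70%.

17.70 weight percent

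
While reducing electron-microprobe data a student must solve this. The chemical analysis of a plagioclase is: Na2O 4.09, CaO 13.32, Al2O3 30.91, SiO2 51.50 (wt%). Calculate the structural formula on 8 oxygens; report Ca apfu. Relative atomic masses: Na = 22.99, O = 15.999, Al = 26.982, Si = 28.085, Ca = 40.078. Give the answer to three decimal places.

4.09 wt% Na2O ÷ 61.979 g/mol = 0.06599 mol, giving 0.13198 Na and 0.06599 O.
13.32 wt% CaO ÷ 56.077 g/mol = 0.23753 mol, giving 0.23753 Ca and 0.23753 O.
30.91 wt% Al2O3 ÷ 101.961 g/mol = 0.30316 mol, giving 0.60632 Al and 0.90948 O.
51.50 wt% SiO2 ÷ 60.083 g/mol = 0.85715 mol, giving 0.85715 Si and 1.71430 O.
Oxygen sums to 2.92730; scaling by 8/2.92730 = 2.73289 puts the formula on 8 O.
Ca: 0.23753 × 2.73289 = 0.649 atoms per formula unit.

0.649 Ca apfu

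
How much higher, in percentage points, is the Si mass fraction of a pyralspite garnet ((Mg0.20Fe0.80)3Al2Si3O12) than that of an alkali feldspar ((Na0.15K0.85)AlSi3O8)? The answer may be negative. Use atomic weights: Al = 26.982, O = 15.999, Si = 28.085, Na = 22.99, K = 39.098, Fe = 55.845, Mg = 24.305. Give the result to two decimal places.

-12.94 percentage points

Si in (Mg0.20Fe0.80)3Al2Si3O12: molar mass 478.818 g/mol; 3×28.085 = 84.255 g → 17.60 wt%.
Si in (Na0.15K0.85)AlSi3O8: molar mass 275.911 g/mol; 3×28.085 = 84.255 g → 30.54 wt%.
Difference = 17.60 − 30.54 = -12.94 percentage points.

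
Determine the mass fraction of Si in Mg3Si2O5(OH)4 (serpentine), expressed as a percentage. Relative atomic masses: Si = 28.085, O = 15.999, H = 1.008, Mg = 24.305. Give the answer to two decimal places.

Formula mass = 3*24.305 + 2*28.085 + 9*15.999 + 4*1.008 = 277.108 g/mol, of which 56.170 g is Si.
So Si makes up 56.170/277.108 = 0.2027 of the mass, i.e. 20.27%.

20.27 weight percent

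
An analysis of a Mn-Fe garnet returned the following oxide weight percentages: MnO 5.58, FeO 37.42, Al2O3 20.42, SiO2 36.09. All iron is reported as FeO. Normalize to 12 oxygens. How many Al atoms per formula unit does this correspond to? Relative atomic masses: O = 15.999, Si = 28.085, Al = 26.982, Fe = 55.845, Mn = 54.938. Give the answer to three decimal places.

MnO: 5.58/70.937 = 0.07866 mol → 0.07866 mol Mn, 0.07866 mol O.
FeO: 37.42/71.844 = 0.52085 mol → 0.52085 mol Fe, 0.52085 mol O.
Al2O3: 20.42/101.961 = 0.20027 mol → 0.40054 mol Al, 0.60081 mol O.
SiO2: 36.09/60.083 = 0.60067 mol → 0.60067 mol Si, 1.20134 mol O.
Total oxygen = 2.40166 mol. Normalization factor = 12/2.40166 = 4.99654.
Al per 12 O = 0.40054 × 4.99654 = 2.001.

2.001 Al apfu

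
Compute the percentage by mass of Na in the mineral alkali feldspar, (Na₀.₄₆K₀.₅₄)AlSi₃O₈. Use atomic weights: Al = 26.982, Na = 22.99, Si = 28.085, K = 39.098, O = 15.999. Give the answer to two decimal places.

M((Na₀.₄₆K₀.₅₄)AlSi₃O₈) = 270.917 g/mol.
Na contributes 0.46 × 22.99 = 10.575 g per mole.
10.575/270.917 = 0.0390 → 3.90%.

3.90 wt%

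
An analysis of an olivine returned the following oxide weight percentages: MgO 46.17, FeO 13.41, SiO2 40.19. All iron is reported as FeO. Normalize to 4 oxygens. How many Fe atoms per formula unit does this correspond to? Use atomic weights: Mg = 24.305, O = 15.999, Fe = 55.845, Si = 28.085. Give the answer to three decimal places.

0.280 Fe apfu

46.17 wt% MgO ÷ 40.304 g/mol = 1.14554 mol, giving 1.14554 Mg and 1.14554 O.
13.41 wt% FeO ÷ 71.844 g/mol = 0.18665 mol, giving 0.18665 Fe and 0.18665 O.
40.19 wt% SiO2 ÷ 60.083 g/mol = 0.66891 mol, giving 0.66891 Si and 1.33782 O.
Oxygen sums to 2.67001; scaling by 4/2.67001 = 1.49812 puts the formula on 4 O.
Fe: 0.18665 × 1.49812 = 0.280 atoms per formula unit.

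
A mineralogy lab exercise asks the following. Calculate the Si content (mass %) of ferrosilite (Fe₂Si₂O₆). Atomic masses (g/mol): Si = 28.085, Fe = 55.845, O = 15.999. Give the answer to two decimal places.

21.29 mass %

Molar mass of Fe₂Si₂O₆: 2·55.845 + 2·28.085 + 6·15.999 = 263.854 g/mol.
Mass of Si per formula unit: 2 × 28.085 = 56.170 g.
Weight fraction Si = 56.170 / 263.854 = 0.2129.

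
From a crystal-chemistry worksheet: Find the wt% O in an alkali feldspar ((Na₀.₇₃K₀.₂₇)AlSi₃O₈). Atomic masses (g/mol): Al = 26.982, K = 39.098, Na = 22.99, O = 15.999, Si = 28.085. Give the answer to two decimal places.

48.01 wt%

Formula mass = 0.73*22.99 + 0.27*39.098 + 1*26.982 + 3*28.085 + 8*15.999 = 266.568 g/mol, of which 127.992 g is O.
So O makes up 127.992/266.568 = 0.4801 of the mass, i.e. 48.01%.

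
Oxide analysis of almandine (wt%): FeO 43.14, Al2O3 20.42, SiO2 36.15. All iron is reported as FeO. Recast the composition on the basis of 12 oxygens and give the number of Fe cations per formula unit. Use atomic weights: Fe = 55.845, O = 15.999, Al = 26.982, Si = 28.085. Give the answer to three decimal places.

2.997 Fe apfu

FeO: 43.14/71.844 = 0.60047 mol → 0.60047 mol Fe, 0.60047 mol O.
Al2O3: 20.42/101.961 = 0.20027 mol → 0.40054 mol Al, 0.60081 mol O.
SiO2: 36.15/60.083 = 0.60167 mol → 0.60167 mol Si, 1.20334 mol O.
Total oxygen = 2.40462 mol. Normalization factor = 12/2.40462 = 4.99039.
Fe per 12 O = 0.60047 × 4.99039 = 2.997.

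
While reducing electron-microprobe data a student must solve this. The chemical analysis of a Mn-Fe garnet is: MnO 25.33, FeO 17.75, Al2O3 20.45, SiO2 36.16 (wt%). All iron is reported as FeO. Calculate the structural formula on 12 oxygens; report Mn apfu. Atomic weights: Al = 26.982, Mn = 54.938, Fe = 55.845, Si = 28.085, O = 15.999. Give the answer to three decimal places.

25.33 wt% MnO ÷ 70.937 g/mol = 0.35708 mol, giving 0.35708 Mn and 0.35708 O.
17.75 wt% FeO ÷ 71.844 g/mol = 0.24706 mol, giving 0.24706 Fe and 0.24706 O.
20.45 wt% Al2O3 ÷ 101.961 g/mol = 0.20057 mol, giving 0.40114 Al and 0.60171 O.
36.16 wt% SiO2 ÷ 60.083 g/mol = 0.60183 mol, giving 0.60183 Si and 1.20366 O.
Oxygen sums to 2.40951; scaling by 12/2.40951 = 4.98027 puts the formula on 12 O.
Mn: 0.35708 × 4.98027 = 1.778 atoms per formula unit.

1.778 Mn apfu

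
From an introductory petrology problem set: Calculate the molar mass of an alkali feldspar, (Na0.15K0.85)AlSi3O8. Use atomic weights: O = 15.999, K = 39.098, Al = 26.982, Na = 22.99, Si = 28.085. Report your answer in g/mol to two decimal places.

Na: 0.15 × 22.99 = 3.4485
K: 0.85 × 39.098 = 33.2333
Al: 1 × 26.982 = 26.9820
Si: 3 × 28.085 = 84.2550
O: 8 × 15.999 = 127.9920
Summing the contributions gives the formula mass.

275.91 g/mol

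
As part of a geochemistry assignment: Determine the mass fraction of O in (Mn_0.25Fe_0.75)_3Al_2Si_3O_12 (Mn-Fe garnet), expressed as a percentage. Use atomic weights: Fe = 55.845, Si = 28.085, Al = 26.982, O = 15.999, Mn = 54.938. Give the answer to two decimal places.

38.62 weight percent

Formula mass = 0.75×54.938 + 2.25×55.845 + 2×26.982 + 3×28.085 + 12×15.999 = 497.062 g/mol, of which 191.988 g is O.
So O makes up 191.988/497.062 = 0.3862 of the mass, i.e. 38.62%.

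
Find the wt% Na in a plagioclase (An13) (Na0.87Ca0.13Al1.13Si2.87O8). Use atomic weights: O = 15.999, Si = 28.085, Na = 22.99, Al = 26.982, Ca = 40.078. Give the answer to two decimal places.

7.57 wt%

M(Na0.87Ca0.13Al1.13Si2.87O8) = 264.297 g/mol.
Na contributes 0.87 × 22.99 = 20.001 g per mole.
20.001/264.297 = 0.0757 → 7.57%.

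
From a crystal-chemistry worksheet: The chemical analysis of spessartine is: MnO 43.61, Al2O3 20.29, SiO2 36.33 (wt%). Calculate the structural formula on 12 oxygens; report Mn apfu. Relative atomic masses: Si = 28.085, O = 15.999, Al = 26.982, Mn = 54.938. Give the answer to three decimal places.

3.047 Mn apfu

MnO (M=70.937): mol = 0.61477; Mn = 0.61477, O = 0.61477.
Al2O3 (M=101.961): mol = 0.19900; Al = 0.39800, O = 0.59700.
SiO2 (M=60.083): mol = 0.60466; Si = 0.60466, O = 1.20932.
ΣO = 2.42109; factor = 12/ΣO = 4.95645.
Mn apfu = 0.61477 × 4.95645 = 3.047.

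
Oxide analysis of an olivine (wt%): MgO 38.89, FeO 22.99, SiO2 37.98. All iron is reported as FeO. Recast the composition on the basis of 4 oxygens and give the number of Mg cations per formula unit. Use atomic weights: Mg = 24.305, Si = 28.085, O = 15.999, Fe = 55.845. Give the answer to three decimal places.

1.514 Mg apfu

MgO: 38.89/40.304 = 0.96492 mol → 0.96492 mol Mg, 0.96492 mol O.
FeO: 22.99/71.844 = 0.32000 mol → 0.32000 mol Fe, 0.32000 mol O.
SiO2: 37.98/60.083 = 0.63213 mol → 0.63213 mol Si, 1.26426 mol O.
Total oxygen = 2.54918 mol. Normalization factor = 4/2.54918 = 1.56913.
Mg per 4 O = 0.96492 × 1.56913 = 1.514.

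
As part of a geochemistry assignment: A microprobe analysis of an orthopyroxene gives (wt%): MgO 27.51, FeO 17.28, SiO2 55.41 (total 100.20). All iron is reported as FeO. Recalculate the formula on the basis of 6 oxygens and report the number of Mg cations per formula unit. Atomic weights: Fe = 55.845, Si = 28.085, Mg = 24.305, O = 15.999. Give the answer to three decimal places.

MgO: 27.51/40.304 = 0.68256 mol → 0.68256 mol Mg, 0.68256 mol O.
FeO: 17.28/71.844 = 0.24052 mol → 0.24052 mol Fe, 0.24052 mol O.
SiO2: 55.41/60.083 = 0.92222 mol → 0.92222 mol Si, 1.84444 mol O.
Total oxygen = 2.76752 mol. Normalization factor = 6/2.76752 = 2.16801.
Mg per 6 O = 0.68256 × 2.16801 = 1.480.

1.480 Mg apfu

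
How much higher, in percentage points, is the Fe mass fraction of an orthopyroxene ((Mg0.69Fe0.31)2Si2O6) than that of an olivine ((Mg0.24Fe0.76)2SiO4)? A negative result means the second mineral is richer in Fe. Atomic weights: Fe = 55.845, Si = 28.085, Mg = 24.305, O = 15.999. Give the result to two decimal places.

M((Mg0.69Fe0.31)2Si2O6) = 220.329 g/mol, so wt% Fe = 34.624/220.329 × 100 = 15.71%.
M((Mg0.24Fe0.76)2SiO4) = 188.632 g/mol, so wt% Fe = 84.884/188.632 × 100 = 45.00%.
15.71 − 45.00 = -29.29 pp.

-29.29 percentage points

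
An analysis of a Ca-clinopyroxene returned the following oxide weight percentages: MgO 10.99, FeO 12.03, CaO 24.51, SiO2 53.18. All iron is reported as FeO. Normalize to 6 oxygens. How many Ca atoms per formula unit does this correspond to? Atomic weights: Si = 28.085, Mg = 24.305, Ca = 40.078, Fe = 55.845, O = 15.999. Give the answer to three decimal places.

MgO: 10.99/40.304 = 0.27268 mol → 0.27268 mol Mg, 0.27268 mol O.
FeO: 12.03/71.844 = 0.16745 mol → 0.16745 mol Fe, 0.16745 mol O.
CaO: 24.51/56.077 = 0.43708 mol → 0.43708 mol Ca, 0.43708 mol O.
SiO2: 53.18/60.083 = 0.88511 mol → 0.88511 mol Si, 1.77022 mol O.
Total oxygen = 2.64743 mol. Normalization factor = 6/2.64743 = 2.26635.
Ca per 6 O = 0.43708 × 2.26635 = 0.991.

0.991 Ca apfu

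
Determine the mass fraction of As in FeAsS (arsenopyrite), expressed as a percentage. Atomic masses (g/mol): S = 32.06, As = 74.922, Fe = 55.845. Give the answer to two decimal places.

46.01 mass %

M(FeAsS) = 162.827 g/mol.
As contributes 1 × 74.922 = 74.922 g per mole.
74.922/162.827 = 0.4601 → 46.01%.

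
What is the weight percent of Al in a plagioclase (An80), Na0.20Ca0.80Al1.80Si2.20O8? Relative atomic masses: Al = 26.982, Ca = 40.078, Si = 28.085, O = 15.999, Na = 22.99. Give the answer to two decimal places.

17.66 wt%

Formula mass = 0.20×22.99 + 0.80×40.078 + 1.80×26.982 + 2.20×28.085 + 8×15.999 = 275.007 g/mol, of which 48.568 g is Al.
So Al makes up 48.568/275.007 = 0.1766 of the mass, i.e. 17.66%.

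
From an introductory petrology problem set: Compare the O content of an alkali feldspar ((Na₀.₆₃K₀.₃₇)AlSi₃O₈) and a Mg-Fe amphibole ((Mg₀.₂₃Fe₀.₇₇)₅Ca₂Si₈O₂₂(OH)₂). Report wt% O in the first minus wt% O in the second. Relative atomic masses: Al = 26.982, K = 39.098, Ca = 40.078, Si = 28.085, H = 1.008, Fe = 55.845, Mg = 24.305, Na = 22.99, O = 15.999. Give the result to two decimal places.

First mineral: 127.992 g O in 268.179 g formula = 47.73 wt% O.
Second mineral: 383.976 g O in 933.782 g formula = 41.12 wt% O.
47.73% − 41.12% gives a difference of 6.61 percentage points.

6.61 percentage points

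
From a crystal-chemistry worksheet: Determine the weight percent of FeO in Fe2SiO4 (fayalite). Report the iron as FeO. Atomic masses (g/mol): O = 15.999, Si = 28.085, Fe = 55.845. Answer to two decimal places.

70.51 wt%

Molar mass of Fe2SiO4 = 2*55.845 + 1*28.085 + 4*15.999 = 203.771 g/mol.
Each formula unit contains 2 Fe, equivalent to 2/1 = 2.0000 mol FeO.
M(FeO) = 1×55.845 + 1×15.999 = 71.844 g/mol.
Mass of FeO per formula unit = 2.0000 × 71.844 = 143.688 g.
FeO wt% = 143.688 / 203.771 × 100 = 70.51%.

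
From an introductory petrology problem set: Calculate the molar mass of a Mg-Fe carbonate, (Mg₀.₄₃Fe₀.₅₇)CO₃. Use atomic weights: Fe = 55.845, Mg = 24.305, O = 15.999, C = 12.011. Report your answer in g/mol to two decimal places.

M = 0.43(24.305) + 0.57(55.845) + 1(12.011) + 3(15.999)

102.29 g/mol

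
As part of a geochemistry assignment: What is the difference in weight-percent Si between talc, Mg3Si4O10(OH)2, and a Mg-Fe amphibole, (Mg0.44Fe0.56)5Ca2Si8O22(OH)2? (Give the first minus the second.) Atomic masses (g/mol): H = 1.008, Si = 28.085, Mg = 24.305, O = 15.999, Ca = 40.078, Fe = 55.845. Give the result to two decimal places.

4.67 percentage points

Si in Mg3Si4O10(OH)2: molar mass 379.259 g/mol; 4×28.085 = 112.340 g → 29.62 wt%.
Si in (Mg0.44Fe0.56)5Ca2Si8O22(OH)2: molar mass 900.665 g/mol; 8×28.085 = 224.680 g → 24.95 wt%.
Difference = 29.62 − 24.95 = 4.67 percentage points.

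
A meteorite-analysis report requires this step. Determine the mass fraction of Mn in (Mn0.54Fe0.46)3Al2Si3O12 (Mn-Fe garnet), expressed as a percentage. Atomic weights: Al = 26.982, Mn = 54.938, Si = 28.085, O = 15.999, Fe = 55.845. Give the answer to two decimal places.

M((Mn0.54Fe0.46)3Al2Si3O12) = 496.273 g/mol.
Mn contributes 1.62 × 54.938 = 89.000 g per mole.
89.000/496.273 = 0.1793 → 17.93%.

17.93 wt%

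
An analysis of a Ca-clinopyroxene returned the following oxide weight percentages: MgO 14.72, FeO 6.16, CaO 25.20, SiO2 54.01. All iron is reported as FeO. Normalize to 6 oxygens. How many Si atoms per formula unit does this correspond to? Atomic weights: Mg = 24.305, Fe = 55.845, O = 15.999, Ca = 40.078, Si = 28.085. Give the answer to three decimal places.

MgO: 14.72/40.304 = 0.36522 mol → 0.36522 mol Mg, 0.36522 mol O.
FeO: 6.16/71.844 = 0.08574 mol → 0.08574 mol Fe, 0.08574 mol O.
CaO: 25.20/56.077 = 0.44938 mol → 0.44938 mol Ca, 0.44938 mol O.
SiO2: 54.01/60.083 = 0.89892 mol → 0.89892 mol Si, 1.79784 mol O.
Total oxygen = 2.69818 mol. Normalization factor = 6/2.69818 = 2.22372.
Si per 6 O = 0.89892 × 2.22372 = 1.999.

1.999 Si apfu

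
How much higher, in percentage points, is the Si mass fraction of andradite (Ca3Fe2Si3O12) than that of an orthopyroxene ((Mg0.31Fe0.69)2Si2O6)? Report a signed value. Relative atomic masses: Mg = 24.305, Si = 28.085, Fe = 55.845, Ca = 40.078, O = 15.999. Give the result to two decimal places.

-6.41 percentage points

First mineral: 84.255 g Si in 508.167 g formula = 16.58 wt% Si.
Second mineral: 56.170 g Si in 244.299 g formula = 22.99 wt% Si.
16.58% − 22.99% gives a difference of -6.41 percentage points.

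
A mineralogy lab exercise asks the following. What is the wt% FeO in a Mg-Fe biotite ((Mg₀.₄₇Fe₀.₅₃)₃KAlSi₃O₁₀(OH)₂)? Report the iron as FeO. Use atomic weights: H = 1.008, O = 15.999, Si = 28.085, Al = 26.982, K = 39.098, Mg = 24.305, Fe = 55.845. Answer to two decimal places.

24.44 wt%

M((Mg₀.₄₇Fe₀.₅₃)₃KAlSi₃O₁₀(OH)₂) = 467.403 g/mol; M(FeO) = 71.844 g/mol.
Moles FeO per formula unit = 1.59 Fe ÷ 1 = 1.5900.
FeO fraction = (1.5900 × 71.844) / 467.403 = 114.232/467.403 = 0.2444.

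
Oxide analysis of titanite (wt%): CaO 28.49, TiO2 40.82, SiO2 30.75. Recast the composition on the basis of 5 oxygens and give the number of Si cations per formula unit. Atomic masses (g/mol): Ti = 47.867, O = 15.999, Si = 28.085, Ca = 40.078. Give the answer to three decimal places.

1.002 Si apfu

28.49 wt% CaO ÷ 56.077 g/mol = 0.50805 mol, giving 0.50805 Ca and 0.50805 O.
40.82 wt% TiO2 ÷ 79.865 g/mol = 0.51111 mol, giving 0.51111 Ti and 1.02222 O.
30.75 wt% SiO2 ÷ 60.083 g/mol = 0.51179 mol, giving 0.51179 Si and 1.02358 O.
Oxygen sums to 2.55385; scaling by 5/2.55385 = 1.95783 puts the formula on 5 O.
Si: 0.51179 × 1.95783 = 1.002 atoms per formula unit.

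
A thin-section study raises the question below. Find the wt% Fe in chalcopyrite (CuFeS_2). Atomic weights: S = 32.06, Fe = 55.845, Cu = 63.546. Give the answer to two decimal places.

30.43 wt%

Molar mass of CuFeS_2: 1·63.546 + 1·55.845 + 2·32.06 = 183.511 g/mol.
Mass of Fe per formula unit: 1 × 55.845 = 55.845 g.
Weight fraction Fe = 55.845 / 183.511 = 0.3043.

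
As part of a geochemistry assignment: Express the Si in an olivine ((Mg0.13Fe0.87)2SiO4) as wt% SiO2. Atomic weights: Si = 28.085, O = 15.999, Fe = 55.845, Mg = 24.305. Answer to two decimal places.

M((Mg0.13Fe0.87)2SiO4) = 195.571 g/mol; M(SiO2) = 60.083 g/mol.
Moles SiO2 per formula unit = 1 Si ÷ 1 = 1.0000.
SiO2 fraction = (1.0000 × 60.083) / 195.571 = 60.083/195.571 = 0.3072.

30.72 wt%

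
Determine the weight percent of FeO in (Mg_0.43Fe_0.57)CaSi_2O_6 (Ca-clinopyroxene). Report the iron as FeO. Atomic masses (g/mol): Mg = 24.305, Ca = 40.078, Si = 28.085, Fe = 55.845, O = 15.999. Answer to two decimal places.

Molar mass of (Mg_0.43Fe_0.57)CaSi_2O_6 = 0.43×24.305 + 0.57×55.845 + 1×40.078 + 2×28.085 + 6×15.999 = 234.525 g/mol.
Each formula unit contains 0.57 Fe, equivalent to 0.57/1 = 0.5700 mol FeO.
M(FeO) = 1×55.845 + 1×15.999 = 71.844 g/mol.
Mass of FeO per formula unit = 0.5700 × 71.844 = 40.951 g.
FeO wt% = 40.951 / 234.525 × 100 = 17.46%.

17.46 wt%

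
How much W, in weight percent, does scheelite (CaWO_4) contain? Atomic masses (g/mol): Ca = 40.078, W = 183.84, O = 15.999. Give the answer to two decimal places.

63.85 weight percent

Formula mass = 1×40.078 + 1×183.84 + 4×15.999 = 287.914 g/mol, of which 183.840 g is W.
So W makes up 183.840/287.914 = 0.6385 of the mass, i.e. 63.85%.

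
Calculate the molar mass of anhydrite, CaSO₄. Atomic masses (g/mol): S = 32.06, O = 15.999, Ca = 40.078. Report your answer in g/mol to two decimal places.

The formula mass is the sum 1(40.078) + 1(32.06) + 4(15.999).

136.13 g/mol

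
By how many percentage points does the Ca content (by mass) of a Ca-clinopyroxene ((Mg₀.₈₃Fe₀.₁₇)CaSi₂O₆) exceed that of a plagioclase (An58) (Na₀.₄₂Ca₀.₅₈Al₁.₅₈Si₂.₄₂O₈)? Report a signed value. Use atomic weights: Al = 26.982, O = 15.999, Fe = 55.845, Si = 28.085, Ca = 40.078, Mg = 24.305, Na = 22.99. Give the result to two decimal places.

Ca in (Mg₀.₈₃Fe₀.₁₇)CaSi₂O₆: molar mass 221.909 g/mol; 1×40.078 = 40.078 g → 18.06 wt%.
Ca in Na₀.₄₂Ca₀.₅₈Al₁.₅₈Si₂.₄₂O₈: molar mass 271.490 g/mol; 0.58×40.078 = 23.245 g → 8.56 wt%.
Difference = 18.06 − 8.56 = 9.50 percentage points.

9.50 percentage points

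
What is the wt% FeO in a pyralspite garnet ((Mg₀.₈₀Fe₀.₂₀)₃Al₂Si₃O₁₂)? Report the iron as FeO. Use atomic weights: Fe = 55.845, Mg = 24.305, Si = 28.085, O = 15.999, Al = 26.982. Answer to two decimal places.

M((Mg₀.₈₀Fe₀.₂₀)₃Al₂Si₃O₁₂) = 422.046 g/mol; M(FeO) = 71.844 g/mol.
Moles FeO per formula unit = 0.60 Fe ÷ 1 = 0.6000.
FeO fraction = (0.6000 × 71.844) / 422.046 = 43.106/422.046 = 0.1021.

10.21 wt%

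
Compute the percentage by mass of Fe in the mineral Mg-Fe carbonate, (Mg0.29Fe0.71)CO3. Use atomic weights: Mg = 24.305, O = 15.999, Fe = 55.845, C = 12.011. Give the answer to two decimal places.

37.16 weight percent

Formula mass = 0.29·24.305 + 0.71·55.845 + 1·12.011 + 3·15.999 = 106.706 g/mol, of which 39.650 g is Fe.
So Fe makes up 39.650/106.706 = 0.3716 of the mass, i.e. 37.16%.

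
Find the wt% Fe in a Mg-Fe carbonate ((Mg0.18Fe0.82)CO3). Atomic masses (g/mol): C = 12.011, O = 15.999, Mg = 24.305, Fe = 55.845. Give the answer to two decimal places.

41.56 weight percent

Molar mass of (Mg0.18Fe0.82)CO3: 0.18×24.305 + 0.82×55.845 + 1×12.011 + 3×15.999 = 110.176 g/mol.
Mass of Fe per formula unit: 0.82 × 55.845 = 45.793 g.
Weight fraction Fe = 45.793 / 110.176 = 0.4156.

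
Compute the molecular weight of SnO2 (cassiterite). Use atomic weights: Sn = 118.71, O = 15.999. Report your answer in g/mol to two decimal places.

150.71 g/mol

The formula mass is the sum 1*118.71 + 2*15.999.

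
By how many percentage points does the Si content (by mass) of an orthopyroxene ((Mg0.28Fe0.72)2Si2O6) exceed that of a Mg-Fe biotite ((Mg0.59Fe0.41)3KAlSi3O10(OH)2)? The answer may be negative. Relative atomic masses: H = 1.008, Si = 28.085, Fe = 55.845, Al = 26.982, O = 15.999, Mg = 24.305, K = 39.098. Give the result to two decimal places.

First mineral: 56.170 g Si in 246.192 g formula = 22.82 wt% Si.
Second mineral: 84.255 g Si in 456.048 g formula = 18.48 wt% Si.
22.82% − 18.48% gives a difference of 4.34 percentage points.

4.34 percentage points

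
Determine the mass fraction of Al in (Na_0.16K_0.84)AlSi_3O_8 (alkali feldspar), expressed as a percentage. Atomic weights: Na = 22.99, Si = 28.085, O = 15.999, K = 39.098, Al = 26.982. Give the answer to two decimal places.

9.78 mass %

Formula mass = 0.16*22.99 + 0.84*39.098 + 1*26.982 + 3*28.085 + 8*15.999 = 275.750 g/mol, of which 26.982 g is Al.
So Al makes up 26.982/275.750 = 0.0978 of the mass, i.e. 9.78%.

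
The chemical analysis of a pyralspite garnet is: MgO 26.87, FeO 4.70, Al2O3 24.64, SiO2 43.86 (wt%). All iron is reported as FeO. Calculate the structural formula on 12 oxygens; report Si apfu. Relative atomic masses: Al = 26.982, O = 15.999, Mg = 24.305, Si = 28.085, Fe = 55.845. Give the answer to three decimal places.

3.003 Si apfu

26.87 wt% MgO ÷ 40.304 g/mol = 0.66668 mol, giving 0.66668 Mg and 0.66668 O.
4.70 wt% FeO ÷ 71.844 g/mol = 0.06542 mol, giving 0.06542 Fe and 0.06542 O.
24.64 wt% Al2O3 ÷ 101.961 g/mol = 0.24166 mol, giving 0.48332 Al and 0.72498 O.
43.86 wt% SiO2 ÷ 60.083 g/mol = 0.72999 mol, giving 0.72999 Si and 1.45998 O.
Oxygen sums to 2.91706; scaling by 12/2.91706 = 4.11373 puts the formula on 12 O.
Si: 0.72999 × 4.11373 = 3.003 atoms per formula unit.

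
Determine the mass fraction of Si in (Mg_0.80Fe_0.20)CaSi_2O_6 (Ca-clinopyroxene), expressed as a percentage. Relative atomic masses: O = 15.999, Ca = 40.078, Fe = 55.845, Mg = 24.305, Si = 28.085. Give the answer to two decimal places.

Molar mass of (Mg_0.80Fe_0.20)CaSi_2O_6: 0.80·24.305 + 0.20·55.845 + 1·40.078 + 2·28.085 + 6·15.999 = 222.855 g/mol.
Mass of Si per formula unit: 2 × 28.085 = 56.170 g.
Weight fraction Si = 56.170 / 222.855 = 0.2520.

25.20 weight percent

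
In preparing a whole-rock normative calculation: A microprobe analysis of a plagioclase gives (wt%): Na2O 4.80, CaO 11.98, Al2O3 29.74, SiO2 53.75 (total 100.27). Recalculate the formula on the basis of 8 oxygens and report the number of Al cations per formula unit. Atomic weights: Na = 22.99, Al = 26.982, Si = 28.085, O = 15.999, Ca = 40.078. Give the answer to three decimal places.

Na2O: 4.80/61.979 = 0.07745 mol → 0.15490 mol Na, 0.07745 mol O.
CaO: 11.98/56.077 = 0.21363 mol → 0.21363 mol Ca, 0.21363 mol O.
Al2O3: 29.74/101.961 = 0.29168 mol → 0.58336 mol Al, 0.87504 mol O.
SiO2: 53.75/60.083 = 0.89460 mol → 0.89460 mol Si, 1.78920 mol O.
Total oxygen = 2.95532 mol. Normalization factor = 8/2.95532 = 2.70698.
Al per 8 O = 0.58336 × 2.70698 = 1.579.

1.579 Al apfu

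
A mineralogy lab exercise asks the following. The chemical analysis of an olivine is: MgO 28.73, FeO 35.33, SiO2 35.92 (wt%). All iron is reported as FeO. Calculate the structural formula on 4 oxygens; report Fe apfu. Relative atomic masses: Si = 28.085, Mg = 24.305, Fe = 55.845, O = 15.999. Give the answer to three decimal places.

0.820 Fe apfu

MgO: 28.73/40.304 = 0.71283 mol → 0.71283 mol Mg, 0.71283 mol O.
FeO: 35.33/71.844 = 0.49176 mol → 0.49176 mol Fe, 0.49176 mol O.
SiO2: 35.92/60.083 = 0.59784 mol → 0.59784 mol Si, 1.19568 mol O.
Total oxygen = 2.40027 mol. Normalization factor = 4/2.40027 = 1.66648.
Fe per 4 O = 0.49176 × 1.66648 = 0.820.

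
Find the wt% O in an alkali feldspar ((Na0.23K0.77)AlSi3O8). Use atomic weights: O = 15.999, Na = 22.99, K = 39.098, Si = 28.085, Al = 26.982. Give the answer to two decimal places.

46.61 mass %

Formula mass = 0.23·22.99 + 0.77·39.098 + 1·26.982 + 3·28.085 + 8·15.999 = 274.622 g/mol, of which 127.992 g is O.
So O makes up 127.992/274.622 = 0.4661 of the mass, i.e. 46.61%.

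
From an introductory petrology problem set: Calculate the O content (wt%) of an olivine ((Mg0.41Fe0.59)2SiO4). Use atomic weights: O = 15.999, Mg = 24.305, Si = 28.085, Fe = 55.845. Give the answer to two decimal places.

Molar mass of (Mg0.41Fe0.59)2SiO4: 0.82×24.305 + 1.18×55.845 + 1×28.085 + 4×15.999 = 177.908 g/mol.
Mass of O per formula unit: 4 × 15.999 = 63.996 g.
Weight fraction O = 63.996 / 177.908 = 0.3597.

35.97 wt%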